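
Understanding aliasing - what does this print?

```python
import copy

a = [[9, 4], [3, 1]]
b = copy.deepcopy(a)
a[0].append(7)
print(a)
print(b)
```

Key concept: deep copy is fully independent.
Step by step:
`a = [[9, 4], [3, 1]]` → a = [[9, 4], [3, 1]]
`b = copy.deepcopy(a)` → b = [[9, 4], [3, 1]]
`a[0].append(7)` → a = [[9, 4, 7], [3, 1]]
`print(a)` → prints [[9, 4, 7], [3, 1]]
`print(b)` → prints [[9, 4], [3, 1]]

Answer:
[[9, 4, 7], [3, 1]]
[[9, 4], [3, 1]]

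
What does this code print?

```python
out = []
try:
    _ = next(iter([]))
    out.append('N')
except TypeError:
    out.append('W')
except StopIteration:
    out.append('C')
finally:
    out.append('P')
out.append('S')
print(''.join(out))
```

Execution trace: 'C' (except StopIteration) → 'P' (finally) → 'S' (after the try/except). Output: CPS

Answer: CPS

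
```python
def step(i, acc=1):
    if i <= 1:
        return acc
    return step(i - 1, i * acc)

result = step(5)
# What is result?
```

Accumulator trace (n, acc): (5, 1) -> (4, 5) -> (3, 20) -> (2, 60) -> (1, 120) -> return 120

Answer: 120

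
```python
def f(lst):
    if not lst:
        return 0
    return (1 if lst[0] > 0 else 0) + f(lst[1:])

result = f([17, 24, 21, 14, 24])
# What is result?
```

Count of positive elements in [17, 24, 21, 14, 24] = 5

Answer: 5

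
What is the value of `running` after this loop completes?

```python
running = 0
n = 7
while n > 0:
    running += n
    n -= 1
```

Sum 7 down to 1
`running` takes the values: 0 → 7 → 13 → 18 → 22 → 25 → 27 → 28

Answer: 28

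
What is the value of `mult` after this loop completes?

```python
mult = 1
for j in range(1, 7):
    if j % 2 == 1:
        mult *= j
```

Product of odd numbers 1 to 6
`mult` takes the values: 1 → 3 → 15

Answer: 15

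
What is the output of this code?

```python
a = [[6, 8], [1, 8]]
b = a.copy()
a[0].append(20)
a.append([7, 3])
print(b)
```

Key concept: shallow copy with nested lists.
Step by step:
`a = [[6, 8], [1, 8]]` → a = [[6, 8], [1, 8]]
`b = a.copy()` → b = [[6, 8], [1, 8]]
`a[0].append(20)` → a = [[6, 8, 20], [1, 8]]; b = [[6, 8, 20], [1, 8]]
`a.append([7, 3])` → a = [[6, 8, 20], [1, 8], [7, 3]]
`print(b)` → prints [[6, 8, 20], [1, 8]]

Answer: [[6, 8, 20], [1, 8]]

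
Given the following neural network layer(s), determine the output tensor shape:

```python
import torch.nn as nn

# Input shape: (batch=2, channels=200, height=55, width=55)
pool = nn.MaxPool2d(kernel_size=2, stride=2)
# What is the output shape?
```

Input: (2, 200, 55, 55) -> Output: (2, 200, 27, 27)

Answer: (2, 200, 27, 27)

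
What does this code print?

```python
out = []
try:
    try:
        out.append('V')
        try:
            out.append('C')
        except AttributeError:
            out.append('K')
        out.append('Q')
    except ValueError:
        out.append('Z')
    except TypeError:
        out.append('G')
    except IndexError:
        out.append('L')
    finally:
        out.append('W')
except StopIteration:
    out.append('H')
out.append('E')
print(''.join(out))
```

Execution trace: 'V' (try body) → 'C' (inner try body, no exception) → 'Q' (try body, no exception) → 'W' (finally) → 'E' (after the try/except). Output: VCQWE

Answer: VCQWE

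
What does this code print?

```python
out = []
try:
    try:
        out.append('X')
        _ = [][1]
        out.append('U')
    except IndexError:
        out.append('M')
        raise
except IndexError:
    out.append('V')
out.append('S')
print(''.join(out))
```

Execution trace: 'X' (inner try body) → 'M' (inner except IndexError) → 'V' (outer except IndexError) → 'S' (after the try/except). Output: XMVS

Answer: XMVS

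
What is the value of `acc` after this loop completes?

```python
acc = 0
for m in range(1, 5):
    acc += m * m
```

Sum of squares 1² to 4² = 30
`acc` takes the values: 0 → 1 → 5 → 14 → 30

Answer: 30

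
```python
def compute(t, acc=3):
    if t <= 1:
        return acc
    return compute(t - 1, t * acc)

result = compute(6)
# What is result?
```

Accumulator trace (n, acc): (6, 3) -> (5, 18) -> (4, 90) -> (3, 360) -> (2, 1080) -> (1, 2160) -> return 2160

Answer: 2160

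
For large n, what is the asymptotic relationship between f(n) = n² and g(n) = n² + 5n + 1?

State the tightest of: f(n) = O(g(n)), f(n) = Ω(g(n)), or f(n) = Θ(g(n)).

n² vs n² + 5n + 1: f(n) = Θ(g(n)) — they are asymptotically equivalent (lower-order terms are dominated).

Answer: f(n) = Θ(g(n)) — they are asymptotically equivalent (lower-order terms are dominated).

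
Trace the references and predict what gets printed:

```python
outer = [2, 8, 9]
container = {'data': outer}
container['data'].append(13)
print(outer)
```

Key concept: dict holds reference to list.
Step by step:
`outer = [2, 8, 9]` → outer = [2, 8, 9]
`container = {'data': outer}` → container = {'data': [2, 8, 9]}
`container['data'].append(13)` → outer = [2, 8, 9, 13]; container = {'data': [2, 8, 9, 13]}
`print(outer)` → prints [2, 8, 9, 13]

Answer: [2, 8, 9, 13]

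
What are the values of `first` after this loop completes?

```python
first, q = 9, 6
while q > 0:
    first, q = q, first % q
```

GCD of 9 and 6
`first` takes the values: 9 → 6 → 3

Answer: 3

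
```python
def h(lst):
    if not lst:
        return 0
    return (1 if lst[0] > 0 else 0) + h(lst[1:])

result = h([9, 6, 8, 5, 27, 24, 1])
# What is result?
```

Count of positive elements in [9, 6, 8, 5, 27, 24, 1] = 7

Answer: 7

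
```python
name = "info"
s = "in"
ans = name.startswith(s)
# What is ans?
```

Trace:
`name = "info"` → name = 'info'
`s = "in"` → s = 'in'
`ans = name.startswith(s)` → ans = True
So ans = True

Answer: True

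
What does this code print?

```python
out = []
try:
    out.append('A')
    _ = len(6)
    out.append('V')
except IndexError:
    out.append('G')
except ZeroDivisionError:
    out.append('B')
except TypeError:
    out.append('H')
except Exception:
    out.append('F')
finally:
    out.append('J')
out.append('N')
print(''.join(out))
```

Execution trace: 'A' (try body) → 'H' (except TypeError) → 'J' (finally) → 'N' (after the try/except). Output: AHJN

Answer: AHJN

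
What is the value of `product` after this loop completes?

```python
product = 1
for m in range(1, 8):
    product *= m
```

7! = 5040
`product` takes the values: 1 → 2 → 6 → 24 → 120 → 720 → 5040

Answer: 5040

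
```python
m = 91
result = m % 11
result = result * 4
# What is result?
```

Trace:
`m = 91` → m = 91
`result = m % 11` → result = 3
`result = result * 4` → result = 12
So result = 12

Answer: 12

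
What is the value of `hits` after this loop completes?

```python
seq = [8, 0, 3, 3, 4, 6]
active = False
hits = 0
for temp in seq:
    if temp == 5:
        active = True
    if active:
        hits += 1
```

Count elements after first 5 in [8, 0, 3, 3, 4, 6]
`hits` takes the values: 0

Answer: 0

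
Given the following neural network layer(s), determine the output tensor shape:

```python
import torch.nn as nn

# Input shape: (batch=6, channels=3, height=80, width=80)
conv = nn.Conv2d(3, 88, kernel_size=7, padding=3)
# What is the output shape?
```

Input: (6, 3, 80, 80) -> Output: (6, 88, 80, 80)

Answer: (6, 88, 80, 80)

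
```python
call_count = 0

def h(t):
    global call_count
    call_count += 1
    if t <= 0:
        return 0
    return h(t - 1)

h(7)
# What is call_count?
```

Linear recursion stepping by 1: 8 calls from t=7 down to ≤0.

Answer: 8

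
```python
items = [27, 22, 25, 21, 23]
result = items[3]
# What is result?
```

Trace:
`items = [27, 22, 25, 21, 23]` → items = [27, 22, 25, 21, 23]
`result = items[3]` → result = 21
So result = 21

Answer: 21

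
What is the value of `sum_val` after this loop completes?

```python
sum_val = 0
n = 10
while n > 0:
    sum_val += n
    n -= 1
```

Sum 10 down to 1
`sum_val` takes the values: 0 → 10 → 19 → 27 → 34 → 40 → 45 → 49 → 52 → 54 → 55

Answer: 55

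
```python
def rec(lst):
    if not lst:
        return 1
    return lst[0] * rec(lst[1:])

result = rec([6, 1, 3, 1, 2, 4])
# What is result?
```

Product over [6, 1, 3, 1, 2, 4] = 6 * 1 * 3 * 1 * 2 * 4 = 144

Answer: 144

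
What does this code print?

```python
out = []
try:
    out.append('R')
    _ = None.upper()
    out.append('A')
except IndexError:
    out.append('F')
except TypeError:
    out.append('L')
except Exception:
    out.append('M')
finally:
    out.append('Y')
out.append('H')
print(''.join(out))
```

Execution trace: 'R' (try body) → 'M' (except Exception) → 'Y' (finally) → 'H' (after the try/except). Output: RMYH

Answer: RMYH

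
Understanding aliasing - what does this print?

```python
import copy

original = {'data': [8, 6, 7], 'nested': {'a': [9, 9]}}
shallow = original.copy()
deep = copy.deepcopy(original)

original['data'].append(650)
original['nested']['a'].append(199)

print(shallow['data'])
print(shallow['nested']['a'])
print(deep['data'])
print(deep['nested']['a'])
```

Key concept: comparing shallow vs deep copy.
Step by step:
`original = {'data': [8, 6, 7], 'nested': {'a': [9, 9]}}` → original = {'data': [8, 6, 7], 'nested': {'a': [9, 9]}}
`shallow = original.copy()` → shallow = {'data': [8, 6, 7], 'nested': {'a': [9, 9]}}
`deep = copy.deepcopy(original)` → deep = {'data': [8, 6, 7], 'nested': {'a': [9, 9]}}
`original['data'].append(650)` → original = {'data': [8, 6, 7, 650], 'nested': {'a': [9, 9]}}; shallow = {'data': [8, 6, 7, 650], 'nested': {'a': [9, 9]}}
`original['nested']['a'].append(199)` → original = {'data': [8, 6, 7, 650], 'nested': {'a': [9, 9, 199]}}; shallow = {'data': [8, 6, 7, 650], 'nested': {'a': [9, 9, 199]}}
`print(shallow['data'])` → prints [8, 6, 7, 650]
`print(shallow['nested']['a'])` → prints [9, 9, 199]
`print(deep['data'])` → prints [8, 6, 7]
`print(deep['nested']['a'])` → prints [9, 9]

Answer:
[8, 6, 7, 650]
[9, 9, 199]
[8, 6, 7]
[9, 9]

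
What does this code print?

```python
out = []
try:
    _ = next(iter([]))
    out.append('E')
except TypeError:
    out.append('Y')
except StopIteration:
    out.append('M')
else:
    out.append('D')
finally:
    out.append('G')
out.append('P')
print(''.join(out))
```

Execution trace: 'M' (except StopIteration) → 'G' (finally) → 'P' (after the try/except). Output: MGP

Answer: MGP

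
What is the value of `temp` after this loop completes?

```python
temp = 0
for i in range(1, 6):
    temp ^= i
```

XOR of 1 to 5
`temp` takes the values: 0 → 1 → 3 → 0 → 4 → 1

Answer: 1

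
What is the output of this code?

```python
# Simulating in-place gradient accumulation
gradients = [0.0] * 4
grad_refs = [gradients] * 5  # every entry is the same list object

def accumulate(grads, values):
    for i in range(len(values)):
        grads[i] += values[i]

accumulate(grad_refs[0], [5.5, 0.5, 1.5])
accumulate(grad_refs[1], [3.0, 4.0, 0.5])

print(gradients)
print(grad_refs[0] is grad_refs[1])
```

Key concept: gradient accumulation aliasing.
Step by step:
`gradients = [0.0] * 4` → gradients = [0.0, 0.0, 0.0, 0.0]
`grad_refs = [gradients] * 5` → grad_refs = [[0.0, 0.0, 0.0, 0.0], [0.0, 0.0, 0.0, 0.0], [0.0, 0.0, 0.0, 0.0], [0.0, 0.0, 0.0, 0.0], [0.0, 0.0, 0.0, 0.0]]
`accumulate(grad_refs[0], [5.5, 0.5, 1.5])` → gradients = [5.5, 0.5, 1.5, 0.0]; grad_refs = [[5.5, 0.5, 1.5, 0.0], [5.5, 0.5, 1.5, 0.0], [5.5, 0.5, 1.5, 0.0], [5.5, 0.5, 1.5, 0.0], [5.5, 0.5, 1.5, 0.0]]
`accumulate(grad_refs[1], [3.0, 4.0, 0.5])` → gradients = [8.5, 4.5, 2.0, 0.0]; grad_refs = [[8.5, 4.5, 2.0, 0.0], [8.5, 4.5, 2.0, 0.0], [8.5, 4.5, 2.0, 0.0], [8.5, 4.5, 2.0, 0.0], [8.5, 4.5, 2.0, 0.0]]
`print(gradients)` → prints [8.5, 4.5, 2.0, 0.0]
`print(grad_refs[0] is grad_refs[1])` → prints True

Answer:
[8.5, 4.5, 2.0, 0.0]
True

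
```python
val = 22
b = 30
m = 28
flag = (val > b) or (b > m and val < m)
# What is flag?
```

Trace:
`val = 22` → val = 22
`b = 30` → b = 30
`m = 28` → m = 28
`flag = (val > b) or (b > m and val < m)` → flag = True
So flag = True

Answer: True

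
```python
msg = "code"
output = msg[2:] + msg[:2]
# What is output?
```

Trace:
`msg = "code"` → msg = 'code'
`output = msg[2:] + msg[:2]` → output = 'deco'
So output = 'deco'

Answer: 'deco'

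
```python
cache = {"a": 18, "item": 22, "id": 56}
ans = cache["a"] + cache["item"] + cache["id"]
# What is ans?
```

Trace:
`cache = {"a": 18, "item": 22, "id": 56}` → cache = {'a': 18, 'item': 22, 'id': 56}
`ans = cache["a"] + cache["item"] + cache["id"]` → ans = 96
So ans = 96

Answer: 96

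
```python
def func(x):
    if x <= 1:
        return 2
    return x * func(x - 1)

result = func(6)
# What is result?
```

func(6) = 6 * 5 * 4 * 3 * 2 * 2 = 1440

Answer: 1440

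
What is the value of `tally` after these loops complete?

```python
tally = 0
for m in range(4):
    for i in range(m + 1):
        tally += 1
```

Triangle: 1 + 2 + ... + 4
`tally` takes the values: 0 → 1 → 2 → 3 → 4 → 5 → 6 → 7 → 8 → 9 → 10

Answer: 10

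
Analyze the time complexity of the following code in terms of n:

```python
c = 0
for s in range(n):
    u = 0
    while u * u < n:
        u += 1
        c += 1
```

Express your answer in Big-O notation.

Each loop level contributes: n × √n. Multiplying the contributions gives O(n√n).

Answer: O(n√n)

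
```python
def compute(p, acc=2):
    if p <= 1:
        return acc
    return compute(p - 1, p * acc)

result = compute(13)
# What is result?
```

Accumulator trace (n, acc): (13, 2) -> (12, 26) -> (11, 312) -> (10, 3432) -> (9, 34320) -> (8, 308880) -> (7, 2471040) -> (6, 17297280) -> (5, 103783680) -> (4, 518918400) -> (3, 2075673600) -> (2, 6227020800) -> (1, 12454041600) -> return 12454041600

Answer: 12454041600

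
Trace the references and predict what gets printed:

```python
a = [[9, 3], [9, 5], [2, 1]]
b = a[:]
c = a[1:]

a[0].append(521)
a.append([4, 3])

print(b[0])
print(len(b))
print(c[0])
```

Key concept: slice with nested mutation.
Step by step:
`a = [[9, 3], [9, 5], [2, 1]]` → a = [[9, 3], [9, 5], [2, 1]]
`b = a[:]` → b = [[9, 3], [9, 5], [2, 1]]
`c = a[1:]` → c = [[9, 5], [2, 1]]
`a[0].append(521)` → a = [[9, 3, 521], [9, 5], [2, 1]]; b = [[9, 3, 521], [9, 5], [2, 1]]
`a.append([4, 3])` → a = [[9, 3, 521], [9, 5], [2, 1], [4, 3]]
`print(b[0])` → prints [9, 3, 521]
`print(len(b))` → prints 3
`print(c[0])` → prints [9, 5]

Answer:
[9, 3, 521]
3
[9, 5]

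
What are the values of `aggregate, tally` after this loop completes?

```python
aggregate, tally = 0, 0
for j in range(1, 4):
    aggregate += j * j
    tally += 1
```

Sum of squares and count
`aggregate, tally` takes the values: (0, 0) → (1, 0) → (1, 1) → (5, 1) → (5, 2) → (14, 2) → (14, 3)

Answer: 14, 3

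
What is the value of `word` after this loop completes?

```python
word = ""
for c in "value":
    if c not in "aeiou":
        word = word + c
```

Remove vowels from 'value'
`word` takes the values: "" → "v" → "vl"

Answer: "vl"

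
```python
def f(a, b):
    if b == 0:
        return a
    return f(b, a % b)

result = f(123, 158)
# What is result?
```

f(123, 158) -> f(158, 123) -> f(123, 35) -> f(35, 18) -> f(18, 17) -> f(17, 1) -> f(1, 0) -> 1

Answer: 1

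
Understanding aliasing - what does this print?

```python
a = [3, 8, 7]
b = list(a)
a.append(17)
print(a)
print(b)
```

Key concept: list() constructor creates copy.
Step by step:
`a = [3, 8, 7]` → a = [3, 8, 7]
`b = list(a)` → b = [3, 8, 7]
`a.append(17)` → a = [3, 8, 7, 17]
`print(a)` → prints [3, 8, 7, 17]
`print(b)` → prints [3, 8, 7]

Answer:
[3, 8, 7, 17]
[3, 8, 7]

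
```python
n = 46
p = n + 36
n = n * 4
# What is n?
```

Trace:
`n = 46` → n = 46
`p = n + 36` → p = 82
`n = n * 4` → n = 184
So n = 184

Answer: 184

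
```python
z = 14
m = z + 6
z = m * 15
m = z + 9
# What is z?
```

Trace:
`z = 14` → z = 14
`m = z + 6` → m = 20
`z = m * 15` → z = 300
`m = z + 9` → m = 309
So z = 300

Answer: 300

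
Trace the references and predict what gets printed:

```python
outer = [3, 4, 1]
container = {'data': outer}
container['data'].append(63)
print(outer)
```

Key concept: dict holds reference to list.
Step by step:
`outer = [3, 4, 1]` → outer = [3, 4, 1]
`container = {'data': outer}` → container = {'data': [3, 4, 1]}
`container['data'].append(63)` → outer = [3, 4, 1, 63]; container = {'data': [3, 4, 1, 63]}
`print(outer)` → prints [3, 4, 1, 63]

Answer: [3, 4, 1, 63]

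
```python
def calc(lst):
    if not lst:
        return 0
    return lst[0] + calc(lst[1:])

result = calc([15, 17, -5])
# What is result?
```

15 + 17 + (-5) + 0 = 27

Answer: 27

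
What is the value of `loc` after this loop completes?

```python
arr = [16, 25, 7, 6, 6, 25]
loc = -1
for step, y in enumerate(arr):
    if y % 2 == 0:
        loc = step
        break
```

First even number index in [16, 25, 7, 6, 6, 25]
`loc` takes the values: -1 → 0

Answer: 0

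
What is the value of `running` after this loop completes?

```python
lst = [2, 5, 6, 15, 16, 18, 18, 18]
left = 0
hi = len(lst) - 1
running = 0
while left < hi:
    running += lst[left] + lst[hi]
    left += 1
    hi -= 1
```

Sum of pairs from ends
`running` takes the values: 0 → 20 → 43 → 67 → 98

Answer: 98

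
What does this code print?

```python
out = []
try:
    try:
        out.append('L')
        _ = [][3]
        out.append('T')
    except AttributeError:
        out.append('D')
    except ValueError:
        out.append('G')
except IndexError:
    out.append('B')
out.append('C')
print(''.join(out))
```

Execution trace: 'L' (try body) → 'B' (outer except IndexError) → 'C' (after the try/except). Output: LBC

Answer: LBC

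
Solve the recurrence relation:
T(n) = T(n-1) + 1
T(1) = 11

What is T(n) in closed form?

Unrolling: T(n) = T(1) + 1·(n-1) = 11 + 1(n-1) = n + 10.

Answer: T(n) = n + 10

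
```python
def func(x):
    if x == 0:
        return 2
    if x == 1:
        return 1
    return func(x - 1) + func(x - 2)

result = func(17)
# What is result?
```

Build up from base cases: func(0)=2, func(1)=1, func(2)=3, func(3)=4, func(4)=7, func(5)=11, func(6)=18, ..., func(17)=3571

Answer: 3571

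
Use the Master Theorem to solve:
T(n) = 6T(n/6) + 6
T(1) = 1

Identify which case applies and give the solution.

a=6, b=6, f(n)=6. log_6(6) = 1. Since c=0 < 1, Case 1 applies: T(n) = Θ(n^log_b(a)) = O(n).

Answer: O(n) - Case 1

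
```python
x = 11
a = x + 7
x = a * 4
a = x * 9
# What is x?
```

Trace:
`x = 11` → x = 11
`a = x + 7` → a = 18
`x = a * 4` → x = 72
`a = x * 9` → a = 648
So x = 72

Answer: 72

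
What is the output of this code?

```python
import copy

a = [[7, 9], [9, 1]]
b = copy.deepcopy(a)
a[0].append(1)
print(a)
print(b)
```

Key concept: deep copy is fully independent.
Step by step:
`a = [[7, 9], [9, 1]]` → a = [[7, 9], [9, 1]]
`b = copy.deepcopy(a)` → b = [[7, 9], [9, 1]]
`a[0].append(1)` → a = [[7, 9, 1], [9, 1]]
`print(a)` → prints [[7, 9, 1], [9, 1]]
`print(b)` → prints [[7, 9], [9, 1]]

Answer:
[[7, 9, 1], [9, 1]]
[[7, 9], [9, 1]]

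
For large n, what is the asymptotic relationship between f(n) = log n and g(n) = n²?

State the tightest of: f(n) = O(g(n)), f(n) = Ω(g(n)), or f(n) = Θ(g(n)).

log n vs n²: f(n) = O(g(n)) but not Ω(g(n)) — n² grows strictly faster than log n.

Answer: f(n) = O(g(n)) but not Ω(g(n)) — n² grows strictly faster than log n.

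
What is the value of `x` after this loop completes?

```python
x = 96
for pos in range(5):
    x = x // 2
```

Halve 5 times: 96 // 2^5 = 3
`x` takes the values: 96 → 48 → 24 → 12 → 6 → 3

Answer: 3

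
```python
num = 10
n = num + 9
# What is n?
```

Trace:
`num = 10` → num = 10
`n = num + 9` → n = 19
So n = 19

Answer: 19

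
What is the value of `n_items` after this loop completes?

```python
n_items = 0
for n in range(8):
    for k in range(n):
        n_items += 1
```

Triangle number: 0+1+2+...+7
`n_items` takes the values: 0 → 1 → 2 → 3 → 4 → 5 → 6 → 7 → 8 → 9 → 10 → 11 → 12 → 13 → 14 → 15 → 16 → 17 → 18 → 19 → 20 → 21 → 22 → 23 → 24 → 25 → 26 → 27 → 28

Answer: 28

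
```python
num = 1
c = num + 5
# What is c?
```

Trace:
`num = 1` → num = 1
`c = num + 5` → c = 6
So c = 6

Answer: 6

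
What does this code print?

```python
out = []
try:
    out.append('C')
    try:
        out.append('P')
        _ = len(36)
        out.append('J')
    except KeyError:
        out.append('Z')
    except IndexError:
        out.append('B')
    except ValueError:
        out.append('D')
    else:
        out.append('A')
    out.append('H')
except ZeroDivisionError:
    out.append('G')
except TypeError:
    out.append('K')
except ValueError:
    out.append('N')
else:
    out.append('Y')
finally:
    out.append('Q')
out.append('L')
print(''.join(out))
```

Execution trace: 'C' (try body) → 'P' (inner try body) → 'K' (except TypeError) → 'Q' (finally) → 'L' (after the try/except). Output: CPKQL

Answer: CPKQL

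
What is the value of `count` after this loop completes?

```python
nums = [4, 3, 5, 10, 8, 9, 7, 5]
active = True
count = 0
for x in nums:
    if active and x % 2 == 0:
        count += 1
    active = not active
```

Count even values at even positions
`count` takes the values: 0 → 1 → 2

Answer: 2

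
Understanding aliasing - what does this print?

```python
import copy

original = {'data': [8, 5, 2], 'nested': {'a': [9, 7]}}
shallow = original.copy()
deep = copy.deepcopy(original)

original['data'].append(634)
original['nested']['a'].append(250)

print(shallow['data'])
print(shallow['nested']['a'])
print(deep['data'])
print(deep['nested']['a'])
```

Key concept: comparing shallow vs deep copy.
Step by step:
`original = {'data': [8, 5, 2], 'nested': {'a': [9, 7]}}` → original = {'data': [8, 5, 2], 'nested': {'a': [9, 7]}}
`shallow = original.copy()` → shallow = {'data': [8, 5, 2], 'nested': {'a': [9, 7]}}
`deep = copy.deepcopy(original)` → deep = {'data': [8, 5, 2], 'nested': {'a': [9, 7]}}
`original['data'].append(634)` → original = {'data': [8, 5, 2, 634], 'nested': {'a': [9, 7]}}; shallow = {'data': [8, 5, 2, 634], 'nested': {'a': [9, 7]}}
`original['nested']['a'].append(250)` → original = {'data': [8, 5, 2, 634], 'nested': {'a': [9, 7, 250]}}; shallow = {'data': [8, 5, 2, 634], 'nested': {'a': [9, 7, 250]}}
`print(shallow['data'])` → prints [8, 5, 2, 634]
`print(shallow['nested']['a'])` → prints [9, 7, 250]
`print(deep['data'])` → prints [8, 5, 2]
`print(deep['nested']['a'])` → prints [9, 7]

Answer:
[8, 5, 2, 634]
[9, 7, 250]
[8, 5, 2]
[9, 7]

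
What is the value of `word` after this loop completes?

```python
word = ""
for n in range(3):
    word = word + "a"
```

Repeat 'a' 3 times
`word` takes the values: "" → "a" → "aa" → "aaa"

Answer: "aaa"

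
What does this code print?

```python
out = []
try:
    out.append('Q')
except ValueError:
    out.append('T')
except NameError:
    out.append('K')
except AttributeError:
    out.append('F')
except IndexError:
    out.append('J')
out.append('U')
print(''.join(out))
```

Execution trace: 'Q' (try body, no exception) → 'U' (after the try/except). Output: QU

Answer: QU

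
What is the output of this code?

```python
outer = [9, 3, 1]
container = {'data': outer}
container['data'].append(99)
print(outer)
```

Key concept: dict holds reference to list.
Step by step:
`outer = [9, 3, 1]` → outer = [9, 3, 1]
`container = {'data': outer}` → container = {'data': [9, 3, 1]}
`container['data'].append(99)` → outer = [9, 3, 1, 99]; container = {'data': [9, 3, 1, 99]}
`print(outer)` → prints [9, 3, 1, 99]

Answer: [9, 3, 1, 99]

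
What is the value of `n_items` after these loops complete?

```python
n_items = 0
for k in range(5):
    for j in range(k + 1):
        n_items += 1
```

Triangle: 1 + 2 + ... + 5
`n_items` takes the values: 0 → 1 → 2 → 3 → 4 → 5 → 6 → 7 → 8 → 9 → 10 → 11 → 12 → 13 → 14 → 15

Answer: 15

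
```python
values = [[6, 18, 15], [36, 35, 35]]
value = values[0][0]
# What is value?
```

Trace:
`values = [[6, 18, 15], [36, 35, 35]]` → values = [[6, 18, 15], [36, 35, 35]]
`value = values[0][0]` → value = 6
So value = 6

Answer: 6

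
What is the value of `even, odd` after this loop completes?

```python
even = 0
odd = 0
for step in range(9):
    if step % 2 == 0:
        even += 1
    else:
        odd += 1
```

Count evens and odds in range(9)
`even, odd` takes the values: (0, 0) → (1, 0) → (1, 1) → (2, 1) → (2, 2) → (3, 2) → (3, 3) → (4, 3) → (4, 4) → (5, 4)

Answer: 5, 4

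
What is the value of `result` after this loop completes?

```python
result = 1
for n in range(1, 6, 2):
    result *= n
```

Product of 1, 3, 5, ... up to 5
`result` takes the values: 1 → 3 → 15

Answer: 15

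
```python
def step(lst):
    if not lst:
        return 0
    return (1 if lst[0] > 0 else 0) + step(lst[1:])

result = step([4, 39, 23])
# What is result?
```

Count of positive elements in [4, 39, 23] = 3

Answer: 3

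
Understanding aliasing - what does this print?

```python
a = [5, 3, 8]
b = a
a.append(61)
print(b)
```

Key concept: basic list aliasing.
Step by step:
`a = [5, 3, 8]` → a = [5, 3, 8]
`b = a` → b = [5, 3, 8] (same object as a)
`a.append(61)` → a = [5, 3, 8, 61] (same object as b); b = [5, 3, 8, 61] (same object as a)
`print(b)` → prints [5, 3, 8, 61]

Answer: [5, 3, 8, 61]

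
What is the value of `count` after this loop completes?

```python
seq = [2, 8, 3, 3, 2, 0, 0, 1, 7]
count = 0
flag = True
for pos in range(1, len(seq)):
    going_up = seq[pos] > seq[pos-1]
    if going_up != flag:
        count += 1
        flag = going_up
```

Count direction changes in [2, 8, 3, 3, 2, 0, 0, 1, 7]
`count` takes the values: 0 → 1 → 2

Answer: 2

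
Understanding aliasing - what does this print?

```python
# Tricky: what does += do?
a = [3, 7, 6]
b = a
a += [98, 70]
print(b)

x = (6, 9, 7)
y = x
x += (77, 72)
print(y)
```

Key concept: += behavior differs for mutable vs immutable.
Step by step:
`a = [3, 7, 6]` → a = [3, 7, 6]
`b = a` → b = [3, 7, 6] (same object as a)
`a += [98, 70]` → a = [3, 7, 6, 98, 70] (same object as b); b = [3, 7, 6, 98, 70] (same object as a)
`print(b)` → prints [3, 7, 6, 98, 70]
`x = (6, 9, 7)` → x = (6, 9, 7)
`y = x` → y = (6, 9, 7)
`x += (77, 72)` → x = (6, 9, 7, 77, 72)
`print(y)` → prints (6, 9, 7)

Answer:
[3, 7, 6, 98, 70]
(6, 9, 7)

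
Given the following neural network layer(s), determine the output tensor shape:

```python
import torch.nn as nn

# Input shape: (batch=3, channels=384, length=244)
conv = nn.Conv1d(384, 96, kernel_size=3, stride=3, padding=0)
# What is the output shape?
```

Input: (3, 384, 244) -> Output: (3, 96, 81)

Answer: (3, 96, 81)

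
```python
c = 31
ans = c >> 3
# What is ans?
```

Trace:
`c = 31` → c = 31
`ans = c >> 3` → ans = 3
So ans = 3

Answer: 3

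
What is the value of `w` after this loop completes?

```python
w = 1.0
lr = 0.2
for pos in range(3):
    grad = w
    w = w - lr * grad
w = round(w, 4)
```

Gradient descent: w = 1.0 * (1 - 0.2)^3
`w` takes the values: 1.0 → 0.8 → 0.64 → 0.512

Answer: 0.512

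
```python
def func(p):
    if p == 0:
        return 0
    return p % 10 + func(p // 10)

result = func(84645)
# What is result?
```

Sum of digits of 84645: 5 + 4 + 6 + 4 + 8 = 27

Answer: 27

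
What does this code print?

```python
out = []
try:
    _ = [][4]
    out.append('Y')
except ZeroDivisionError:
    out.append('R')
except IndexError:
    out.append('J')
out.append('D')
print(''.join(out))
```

Execution trace: 'J' (except IndexError) → 'D' (after the try/except). Output: JD

Answer: JD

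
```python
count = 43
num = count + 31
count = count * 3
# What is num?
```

Trace:
`count = 43` → count = 43
`num = count + 31` → num = 74
`count = count * 3` → count = 129
So num = 74

Answer: 74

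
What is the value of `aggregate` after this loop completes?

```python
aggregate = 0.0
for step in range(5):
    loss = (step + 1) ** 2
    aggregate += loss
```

Sum of squared losses 1² + 2² + ... + 5²
`aggregate` takes the values: 0.0 → 1.0 → 5.0 → 14.0 → 30.0 → 55.0

Answer: 55.0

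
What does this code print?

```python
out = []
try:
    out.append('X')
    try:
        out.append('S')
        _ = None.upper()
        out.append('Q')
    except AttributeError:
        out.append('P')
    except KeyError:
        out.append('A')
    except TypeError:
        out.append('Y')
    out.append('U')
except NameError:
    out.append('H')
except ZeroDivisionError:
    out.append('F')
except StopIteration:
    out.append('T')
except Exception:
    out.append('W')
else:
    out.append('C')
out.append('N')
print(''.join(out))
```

Execution trace: 'X' (try body) → 'S' (inner try body) → 'P' (inner except AttributeError) → 'U' (try body, no exception) → 'C' (else) → 'N' (after the try/except). Output: XSPUCN

Answer: XSPUCN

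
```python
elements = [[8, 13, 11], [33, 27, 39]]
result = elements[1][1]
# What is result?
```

Trace:
`elements = [[8, 13, 11], [33, 27, 39]]` → elements = [[8, 13, 11], [33, 27, 39]]
`result = elements[1][1]` → result = 27
So result = 27

Answer: 27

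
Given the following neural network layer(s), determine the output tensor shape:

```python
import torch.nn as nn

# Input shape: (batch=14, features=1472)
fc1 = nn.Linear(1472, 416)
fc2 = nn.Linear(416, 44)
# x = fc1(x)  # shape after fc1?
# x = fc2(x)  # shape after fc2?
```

Input: (14, 1472) -> after fc1: (14, 416) -> Output: (14, 44)

Answer: (14, 44)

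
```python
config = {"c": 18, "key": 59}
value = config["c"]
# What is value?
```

Trace:
`config = {"c": 18, "key": 59}` → config = {'c': 18, 'key': 59}
`value = config["c"]` → value = 18
So value = 18

Answer: 18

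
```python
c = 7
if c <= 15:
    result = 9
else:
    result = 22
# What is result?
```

Trace:
`c = 7` → c = 7
`if c <= 15: ...` → c <= 15 is True → result = 9
So result = 9

Answer: 9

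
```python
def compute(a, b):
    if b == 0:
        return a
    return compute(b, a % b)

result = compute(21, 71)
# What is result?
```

compute(21, 71) -> compute(71, 21) -> compute(21, 8) -> compute(8, 5) -> compute(5, 3) -> compute(3, 2) -> compute(2, 1) -> compute(1, 0) -> 1

Answer: 1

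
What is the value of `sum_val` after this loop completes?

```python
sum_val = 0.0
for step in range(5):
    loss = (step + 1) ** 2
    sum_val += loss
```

Sum of squared losses 1² + 2² + ... + 5²
`sum_val` takes the values: 0.0 → 1.0 → 5.0 → 14.0 → 30.0 → 55.0

Answer: 55.0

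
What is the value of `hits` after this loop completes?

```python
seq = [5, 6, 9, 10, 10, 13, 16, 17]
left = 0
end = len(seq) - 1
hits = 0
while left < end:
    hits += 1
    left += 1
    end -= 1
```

Iterations until pointers meet (list length 8)
`hits` takes the values: 0 → 1 → 2 → 3 → 4

Answer: 4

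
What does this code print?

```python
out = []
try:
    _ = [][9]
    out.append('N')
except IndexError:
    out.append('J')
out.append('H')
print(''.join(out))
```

Execution trace: 'J' (except IndexError) → 'H' (after the try/except). Output: JH

Answer: JH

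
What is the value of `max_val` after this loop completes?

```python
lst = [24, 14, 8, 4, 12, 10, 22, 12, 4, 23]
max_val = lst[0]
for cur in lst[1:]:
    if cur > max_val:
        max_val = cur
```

Maximum of [24, 14, 8, 4, 12, 10, 22, 12, 4, 23]
`max_val` takes the values: 24

Answer: 24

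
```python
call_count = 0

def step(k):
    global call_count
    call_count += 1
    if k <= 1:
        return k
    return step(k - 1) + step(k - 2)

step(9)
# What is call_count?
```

Calls(k) = 1 + Calls(k-1) + Calls(k-2); Calls(0)=Calls(1)=1. For k=9 this gives 109.

Answer: 109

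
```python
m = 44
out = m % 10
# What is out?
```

Trace:
`m = 44` → m = 44
`out = m % 10` → out = 4
So out = 4

Answer: 4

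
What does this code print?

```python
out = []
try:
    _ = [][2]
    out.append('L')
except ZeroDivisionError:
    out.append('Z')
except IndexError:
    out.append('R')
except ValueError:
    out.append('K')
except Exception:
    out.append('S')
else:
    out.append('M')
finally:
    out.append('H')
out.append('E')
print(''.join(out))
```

Execution trace: 'R' (except IndexError) → 'H' (finally) → 'E' (after the try/except). Output: RHE

Answer: RHE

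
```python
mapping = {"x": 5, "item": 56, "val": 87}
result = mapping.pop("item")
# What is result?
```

Trace:
`mapping = {"x": 5, "item": 56, "val": 87}` → mapping = {'x': 5, 'item': 56, 'val': 87}
`result = mapping.pop("item")` → mapping = {'x': 5, 'val': 87}; result = 56
So result = 56

Answer: 56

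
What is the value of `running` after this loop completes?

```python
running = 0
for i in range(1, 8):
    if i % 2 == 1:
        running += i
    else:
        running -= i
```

Add odd, subtract even
`running` takes the values: 0 → 1 → -1 → 2 → -2 → 3 → -3 → 4

Answer: 4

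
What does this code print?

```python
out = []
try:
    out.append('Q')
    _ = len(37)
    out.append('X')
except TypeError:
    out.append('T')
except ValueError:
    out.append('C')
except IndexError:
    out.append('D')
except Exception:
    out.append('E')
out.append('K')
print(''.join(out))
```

Execution trace: 'Q' (try body) → 'T' (except TypeError) → 'K' (after the try/except). Output: QTK

Answer: QTK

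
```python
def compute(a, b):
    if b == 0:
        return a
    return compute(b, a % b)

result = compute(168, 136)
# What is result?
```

compute(168, 136) -> compute(136, 32) -> compute(32, 8) -> compute(8, 0) -> 8

Answer: 8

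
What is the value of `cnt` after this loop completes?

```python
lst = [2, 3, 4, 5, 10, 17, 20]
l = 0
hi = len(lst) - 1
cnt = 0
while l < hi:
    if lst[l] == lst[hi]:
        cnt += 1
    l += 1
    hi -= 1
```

Count matching pairs from ends
`cnt` takes the values: 0

Answer: 0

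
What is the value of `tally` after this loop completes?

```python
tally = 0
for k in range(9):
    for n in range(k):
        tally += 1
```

Triangle number: 0+1+2+...+8
`tally` takes the values: 0 → 1 → 2 → 3 → 4 → 5 → 6 → 7 → 8 → 9 → 10 → 11 → 12 → 13 → 14 → 15 → 16 → 17 → 18 → 19 → 20 → 21 → 22 → 23 → 24 → 25 → 26 → 27 → 28 → 29 → 30 → 31 → 32 → 33 → 34 → 35 → 36

Answer: 36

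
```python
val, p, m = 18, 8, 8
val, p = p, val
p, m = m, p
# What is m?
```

Trace:
`val, p, m = 18, 8, 8` → val = 18; p = 8; m = 8
`val, p = p, val` → val = 8; p = 18
`p, m = m, p` → p = 8; m = 18
So m = 18

Answer: 18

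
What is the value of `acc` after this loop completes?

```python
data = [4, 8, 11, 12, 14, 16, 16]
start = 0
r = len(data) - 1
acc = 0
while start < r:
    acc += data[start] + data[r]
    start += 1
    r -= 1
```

Sum of pairs from ends
`acc` takes the values: 0 → 20 → 44 → 69

Answer: 69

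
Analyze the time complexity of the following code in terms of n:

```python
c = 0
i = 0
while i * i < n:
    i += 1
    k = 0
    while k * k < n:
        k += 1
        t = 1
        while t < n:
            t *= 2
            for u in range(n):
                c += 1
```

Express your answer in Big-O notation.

Each loop level contributes: √n × √n × log n × n. Multiplying the contributions gives O(n^2 log n).

Answer: O(n^2 log n)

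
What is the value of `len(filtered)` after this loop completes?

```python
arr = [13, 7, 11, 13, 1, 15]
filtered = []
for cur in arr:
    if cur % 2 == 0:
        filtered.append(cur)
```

Count even numbers in [13, 7, 11, 13, 1, 15]
`filtered` takes the values: []
So `len(filtered)` = 0

Answer: 0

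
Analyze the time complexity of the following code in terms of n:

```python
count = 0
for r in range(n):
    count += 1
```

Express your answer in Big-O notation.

Each loop level contributes: n. Multiplying the contributions gives O(n).

Answer: O(n)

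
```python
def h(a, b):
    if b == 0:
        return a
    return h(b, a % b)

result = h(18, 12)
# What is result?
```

h(18, 12) -> h(12, 6) -> h(6, 0) -> 6

Answer: 6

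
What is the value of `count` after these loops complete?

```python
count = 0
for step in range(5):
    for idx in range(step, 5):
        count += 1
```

Upper triangle: 5 + 4 + ... + 1
`count` takes the values: 0 → 1 → 2 → 3 → 4 → 5 → 6 → 7 → 8 → 9 → 10 → 11 → 12 → 13 → 14 → 15

Answer: 15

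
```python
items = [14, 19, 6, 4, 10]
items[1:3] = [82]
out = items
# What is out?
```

Trace:
`items = [14, 19, 6, 4, 10]` → items = [14, 19, 6, 4, 10]
`items[1:3] = [82]` → items = [14, 82, 4, 10]
`out = items` → out = [14, 82, 4, 10]
So out = [14, 82, 4, 10]

Answer: [14, 82, 4, 10]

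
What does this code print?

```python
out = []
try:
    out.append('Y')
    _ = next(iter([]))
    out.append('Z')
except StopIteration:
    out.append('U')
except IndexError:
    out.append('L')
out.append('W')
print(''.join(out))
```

Execution trace: 'Y' (try body) → 'U' (except StopIteration) → 'W' (after the try/except). Output: YUW

Answer: YUW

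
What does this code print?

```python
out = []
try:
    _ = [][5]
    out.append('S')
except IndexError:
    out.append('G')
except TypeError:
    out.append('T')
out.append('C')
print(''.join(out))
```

Execution trace: 'G' (except IndexError) → 'C' (after the try/except). Output: GC

Answer: GC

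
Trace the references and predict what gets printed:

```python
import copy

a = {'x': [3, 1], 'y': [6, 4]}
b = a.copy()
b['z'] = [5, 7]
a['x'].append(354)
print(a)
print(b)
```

Key concept: shallow copy of dict with mutable values.
Step by step:
`a = {'x': [3, 1], 'y': [6, 4]}` → a = {'x': [3, 1], 'y': [6, 4]}
`b = a.copy()` → b = {'x': [3, 1], 'y': [6, 4]}
`b['z'] = [5, 7]` → b = {'x': [3, 1], 'y': [6, 4], 'z': [5, 7]}
`a['x'].append(354)` → a = {'x': [3, 1, 354], 'y': [6, 4]}; b = {'x': [3, 1, 354], 'y': [6, 4], 'z': [5, 7]}
`print(a)` → prints {'x': [3, 1, 354], 'y': [6, 4]}
`print(b)` → prints {'x': [3, 1, 354], 'y': [6, 4], 'z': [5, 7]}

Answer:
{'x': [3, 1, 354], 'y': [6, 4]}
{'x': [3, 1, 354], 'y': [6, 4], 'z': [5, 7]}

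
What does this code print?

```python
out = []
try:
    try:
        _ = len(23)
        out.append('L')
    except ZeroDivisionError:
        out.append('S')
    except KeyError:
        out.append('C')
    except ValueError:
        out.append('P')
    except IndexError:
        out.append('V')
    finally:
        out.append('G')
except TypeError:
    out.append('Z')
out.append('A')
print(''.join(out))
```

Execution trace: 'G' (finally) → 'Z' (outer except TypeError) → 'A' (after the try/except). Output: GZA

Answer: GZA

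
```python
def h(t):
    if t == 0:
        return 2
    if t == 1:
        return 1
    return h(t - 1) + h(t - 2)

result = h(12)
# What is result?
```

Build up from base cases: h(0)=2, h(1)=1, h(2)=3, h(3)=4, h(4)=7, h(5)=11, h(6)=18, ..., h(12)=322

Answer: 322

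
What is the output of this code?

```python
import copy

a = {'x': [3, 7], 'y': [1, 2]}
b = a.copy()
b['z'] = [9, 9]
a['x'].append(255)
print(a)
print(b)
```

Key concept: shallow copy of dict with mutable values.
Step by step:
`a = {'x': [3, 7], 'y': [1, 2]}` → a = {'x': [3, 7], 'y': [1, 2]}
`b = a.copy()` → b = {'x': [3, 7], 'y': [1, 2]}
`b['z'] = [9, 9]` → b = {'x': [3, 7], 'y': [1, 2], 'z': [9, 9]}
`a['x'].append(255)` → a = {'x': [3, 7, 255], 'y': [1, 2]}; b = {'x': [3, 7, 255], 'y': [1, 2], 'z': [9, 9]}
`print(a)` → prints {'x': [3, 7, 255], 'y': [1, 2]}
`print(b)` → prints {'x': [3, 7, 255], 'y': [1, 2], 'z': [9, 9]}

Answer:
{'x': [3, 7, 255], 'y': [1, 2]}
{'x': [3, 7, 255], 'y': [1, 2], 'z': [9, 9]}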